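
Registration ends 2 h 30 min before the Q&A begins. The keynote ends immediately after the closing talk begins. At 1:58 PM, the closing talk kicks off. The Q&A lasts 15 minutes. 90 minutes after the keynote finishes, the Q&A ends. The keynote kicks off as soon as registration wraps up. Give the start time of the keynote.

12:43 PM

The keynote ends at 1:58 PM.
The Q&A ends at 1:58 PM + 90 min = 3:28 PM.
The Q&A starts at 3:28 PM − 15 min = 3:13 PM.
Registration ends at 3:13 PM − 150 min = 12:43 PM.
So the keynote starts at 12:43 PM.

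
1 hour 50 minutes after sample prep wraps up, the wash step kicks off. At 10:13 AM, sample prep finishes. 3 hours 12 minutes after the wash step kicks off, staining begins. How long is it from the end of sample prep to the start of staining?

5 hours 2 minutes

The wash step starts at 10:13 AM + 110 min = 12:03 PM.
Staining starts at 12:03 PM + 192 min = 3:15 PM.
From 10:13 AM to 3:15 PM is 5 hours 2 minutes.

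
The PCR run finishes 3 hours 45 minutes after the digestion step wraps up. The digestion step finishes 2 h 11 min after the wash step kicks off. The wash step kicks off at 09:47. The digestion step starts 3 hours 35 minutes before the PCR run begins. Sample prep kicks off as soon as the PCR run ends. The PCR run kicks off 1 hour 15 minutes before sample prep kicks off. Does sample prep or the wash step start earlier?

The digestion step ends at 09:47 + 131 min = 11:58.
The PCR run ends at 11:58 + 225 min = 15:43.
So sample prep starts at 15:43.
Sample prep starts at 15:43 and the wash step starts at 09:47, so the wash step is first.

the wash step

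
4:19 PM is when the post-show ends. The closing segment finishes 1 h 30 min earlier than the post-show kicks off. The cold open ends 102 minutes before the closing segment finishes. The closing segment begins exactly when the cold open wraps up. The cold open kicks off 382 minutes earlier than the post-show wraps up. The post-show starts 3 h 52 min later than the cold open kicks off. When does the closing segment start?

10:37 AM

The cold open starts at 4:19 PM − 382 min = 9:57 AM.
The post-show starts at 9:57 AM + 232 min = 1:49 PM.
The closing segment ends at 1:49 PM − 90 min = 12:19 PM.
The cold open ends at 12:19 PM − 102 min = 10:37 AM.
So the closing segment starts at 10:37 AM.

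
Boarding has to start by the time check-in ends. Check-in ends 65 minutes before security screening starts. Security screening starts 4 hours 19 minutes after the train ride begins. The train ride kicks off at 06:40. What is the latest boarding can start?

09:54

Security screening starts at 06:40 + 259 min = 10:59.
Check-in ends at 10:59 − 65 min = 09:54.
Boarding is bounded by check-in, so the latest it can start is 09:54.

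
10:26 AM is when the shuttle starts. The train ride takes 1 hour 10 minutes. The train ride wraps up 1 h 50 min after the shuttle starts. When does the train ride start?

The train ride ends at 10:26 AM + 110 min = 12:16 PM.
The train ride starts at 12:16 PM − 70 min = 11:06 AM.

11:06 AM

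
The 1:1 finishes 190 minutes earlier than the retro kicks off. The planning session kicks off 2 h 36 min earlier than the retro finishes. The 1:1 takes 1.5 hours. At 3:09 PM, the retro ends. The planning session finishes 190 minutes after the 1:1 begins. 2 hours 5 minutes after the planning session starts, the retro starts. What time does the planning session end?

The planning session starts at 3:09 PM − 156 min = 12:33 PM.
The retro starts at 12:33 PM + 125 min = 2:38 PM.
The 1:1 ends at 2:38 PM − 190 min = 11:28 AM.
The 1:1 starts at 11:28 AM − 90 min = 9:58 AM.
The planning session ends at 9:58 AM + 190 min = 1:08 PM.

1:08 PM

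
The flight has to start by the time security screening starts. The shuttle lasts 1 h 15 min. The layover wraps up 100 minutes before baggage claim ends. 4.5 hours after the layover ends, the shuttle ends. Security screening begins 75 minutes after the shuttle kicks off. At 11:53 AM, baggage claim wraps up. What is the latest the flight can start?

2:43 PM

The layover ends at 11:53 AM − 100 min = 10:13 AM.
The shuttle ends at 10:13 AM + 270 min = 2:43 PM.
The shuttle starts at 2:43 PM − 75 min = 1:28 PM.
Security screening starts at 1:28 PM + 75 min = 2:43 PM.
The flight is bounded by security screening, so the latest it can start is 2:43 PM.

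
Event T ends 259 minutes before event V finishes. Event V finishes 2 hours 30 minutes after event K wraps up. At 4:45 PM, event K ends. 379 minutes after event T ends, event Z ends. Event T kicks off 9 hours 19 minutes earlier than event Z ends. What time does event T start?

11:56 AM

Event V ends at 4:45 PM + 150 min = 7:15 PM.
Event T ends at 7:15 PM − 259 min = 2:56 PM.
Event Z ends at 2:56 PM + 379 min = 9:15 PM.
Event T starts at 9:15 PM − 559 min = 11:56 AM.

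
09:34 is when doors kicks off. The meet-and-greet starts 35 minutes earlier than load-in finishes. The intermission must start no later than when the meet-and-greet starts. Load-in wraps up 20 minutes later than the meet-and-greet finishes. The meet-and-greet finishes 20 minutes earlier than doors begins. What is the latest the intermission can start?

08:59

The meet-and-greet ends at 09:34 − 20 min = 09:14.
Load-in ends at 09:14 + 20 min = 09:34.
The meet-and-greet starts at 09:34 − 35 min = 08:59.
The intermission is bounded by the meet-and-greet, so the latest it can start is 08:59.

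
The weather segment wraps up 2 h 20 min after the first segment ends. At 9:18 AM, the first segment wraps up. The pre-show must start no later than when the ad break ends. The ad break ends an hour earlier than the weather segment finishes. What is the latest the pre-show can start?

The weather segment ends at 9:18 AM + 140 min = 11:38 AM.
The ad break ends at 11:38 AM − 60 min = 10:38 AM.
The pre-show is bounded by the ad break, so the latest it can start is 10:38 AM.

10:38 AM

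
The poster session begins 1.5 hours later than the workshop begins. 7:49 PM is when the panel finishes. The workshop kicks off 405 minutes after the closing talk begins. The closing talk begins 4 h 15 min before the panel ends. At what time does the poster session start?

The closing talk starts at 7:49 PM − 255 min = 3:34 PM.
The workshop starts at 3:34 PM + 405 min = 10:19 PM.
The poster session starts at 10:19 PM + 90 min = 11:49 PM.

11:49 PM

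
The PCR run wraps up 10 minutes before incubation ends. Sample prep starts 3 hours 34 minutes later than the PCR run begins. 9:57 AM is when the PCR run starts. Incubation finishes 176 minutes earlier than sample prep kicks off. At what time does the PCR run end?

10:25 AM

Sample prep starts at 9:57 AM + 214 min = 1:31 PM.
Incubation ends at 1:31 PM − 176 min = 10:35 AM.
The PCR run ends at 10:35 AM − 10 min = 10:25 AM.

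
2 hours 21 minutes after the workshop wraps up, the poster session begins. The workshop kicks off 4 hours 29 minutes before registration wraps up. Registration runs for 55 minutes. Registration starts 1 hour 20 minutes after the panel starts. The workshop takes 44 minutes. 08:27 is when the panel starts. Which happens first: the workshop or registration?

Registration starts at 08:27 + 80 min = 09:47.
Registration ends at 09:47 + 55 min = 10:42.
The workshop starts at 10:42 − 269 min = 06:13.
The workshop starts at 06:13 and registration starts at 09:47, so the workshop is first.

the workshop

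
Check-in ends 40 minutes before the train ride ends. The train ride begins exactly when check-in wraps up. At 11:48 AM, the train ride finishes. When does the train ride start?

Check-in ends at 11:48 AM − 40 min = 11:08 AM.
So the train ride starts at 11:08 AM.

11:08 AM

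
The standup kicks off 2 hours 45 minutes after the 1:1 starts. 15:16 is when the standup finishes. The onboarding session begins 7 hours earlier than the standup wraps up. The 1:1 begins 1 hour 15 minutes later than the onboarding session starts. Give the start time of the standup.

The onboarding session starts at 15:16 − 420 min = 08:16.
The 1:1 starts at 08:16 + 75 min = 09:31.
The standup starts at 09:31 + 165 min = 12:16.

12:16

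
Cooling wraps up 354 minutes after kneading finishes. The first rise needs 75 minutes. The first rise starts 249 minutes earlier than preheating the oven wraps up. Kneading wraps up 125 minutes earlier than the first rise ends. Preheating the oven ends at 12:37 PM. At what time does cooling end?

The first rise starts at 12:37 PM − 249 min = 8:28 AM.
The first rise ends at 8:28 AM + 75 min = 9:43 AM.
Kneading ends at 9:43 AM − 125 min = 7:38 AM.
Cooling ends at 7:38 AM + 354 min = 1:32 PM.

1:32 PM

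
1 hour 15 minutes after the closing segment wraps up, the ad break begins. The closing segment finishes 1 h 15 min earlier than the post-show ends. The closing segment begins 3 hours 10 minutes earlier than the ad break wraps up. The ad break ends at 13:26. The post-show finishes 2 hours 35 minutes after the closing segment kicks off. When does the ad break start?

12:51

The closing segment starts at 13:26 − 190 min = 10:16.
The post-show ends at 10:16 + 155 min = 12:51.
The closing segment ends at 12:51 − 75 min = 11:36.
The ad break starts at 11:36 + 75 min = 12:51.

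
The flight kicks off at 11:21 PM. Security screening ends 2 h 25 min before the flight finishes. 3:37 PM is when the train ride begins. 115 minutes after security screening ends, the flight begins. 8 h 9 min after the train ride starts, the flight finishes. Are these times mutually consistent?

The flight ends at 3:37 PM + 489 min = 11:46 PM.
Security screening ends at 11:46 PM − 145 min = 9:21 PM.
The flight starts at 9:21 PM + 115 min = 11:16 PM.
But the flight is also said to start at 11:21 PM — a 5-minute conflict.

No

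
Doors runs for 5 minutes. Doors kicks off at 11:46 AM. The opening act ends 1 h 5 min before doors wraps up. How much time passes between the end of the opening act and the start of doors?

1 hour

Doors ends at 11:46 AM + 5 min = 11:51 AM.
The opening act ends at 11:51 AM − 65 min = 10:46 AM.
From 10:46 AM to 11:46 AM is 1 hour.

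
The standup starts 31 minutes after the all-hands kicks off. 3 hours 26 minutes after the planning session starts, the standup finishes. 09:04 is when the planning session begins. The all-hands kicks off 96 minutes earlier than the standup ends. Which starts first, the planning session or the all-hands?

The standup ends at 09:04 + 206 min = 12:30.
The all-hands starts at 12:30 − 96 min = 10:54.
The planning session starts at 09:04 and the all-hands starts at 10:54, so the planning session is first.

the planning session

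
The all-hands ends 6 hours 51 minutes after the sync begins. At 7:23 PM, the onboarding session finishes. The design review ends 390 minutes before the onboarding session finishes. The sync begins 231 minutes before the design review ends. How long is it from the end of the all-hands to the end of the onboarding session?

The design review ends at 7:23 PM − 390 min = 12:53 PM.
The sync starts at 12:53 PM − 231 min = 9:02 AM.
The all-hands ends at 9:02 AM + 411 min = 3:53 PM.
From 3:53 PM to 7:23 PM is 3.5 hours.

3.5 hours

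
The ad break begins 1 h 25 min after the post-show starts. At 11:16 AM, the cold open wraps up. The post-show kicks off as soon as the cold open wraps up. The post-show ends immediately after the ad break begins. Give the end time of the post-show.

The post-show starts at 11:16 AM.
The ad break starts at 11:16 AM + 85 min = 12:41 PM.
So the post-show ends at 12:41 PM.

12:41 PM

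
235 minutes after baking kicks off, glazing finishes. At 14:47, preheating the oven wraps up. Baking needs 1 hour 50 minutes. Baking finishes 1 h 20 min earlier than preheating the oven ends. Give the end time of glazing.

Baking ends at 14:47 − 80 min = 13:27.
Baking starts at 13:27 − 110 min = 11:37.
Glazing ends at 11:37 + 235 min = 15:32.

15:32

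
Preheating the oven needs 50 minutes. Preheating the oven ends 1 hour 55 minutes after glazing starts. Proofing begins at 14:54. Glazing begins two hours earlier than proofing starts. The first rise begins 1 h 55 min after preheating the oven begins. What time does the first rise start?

Glazing starts at 14:54 − 120 min = 12:54.
Preheating the oven ends at 12:54 + 115 min = 14:49.
Preheating the oven starts at 14:49 − 50 min = 13:59.
The first rise starts at 13:59 + 115 min = 15:54.

15:54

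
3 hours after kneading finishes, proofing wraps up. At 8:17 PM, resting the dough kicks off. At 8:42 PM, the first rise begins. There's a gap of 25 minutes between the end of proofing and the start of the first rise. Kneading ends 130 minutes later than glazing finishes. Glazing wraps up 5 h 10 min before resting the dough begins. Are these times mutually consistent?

Glazing ends at 8:17 PM − 310 min = 3:07 PM.
Kneading ends at 3:07 PM + 130 min = 5:17 PM.
Proofing ends at 5:17 PM + 180 min = 8:17 PM.
The first rise starts at 8:17 PM + 25 min = 8:42 PM.
That matches the stated 8:42 PM, so the schedule is consistent.

Yes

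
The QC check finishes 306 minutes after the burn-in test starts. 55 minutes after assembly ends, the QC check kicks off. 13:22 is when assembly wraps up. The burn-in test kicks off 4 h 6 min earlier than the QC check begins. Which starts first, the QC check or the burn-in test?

the burn-in test

The QC check starts at 13:22 + 55 min = 14:17.
The burn-in test starts at 14:17 − 246 min = 10:11.
The QC check starts at 14:17 and the burn-in test starts at 10:11, so the burn-in test is first.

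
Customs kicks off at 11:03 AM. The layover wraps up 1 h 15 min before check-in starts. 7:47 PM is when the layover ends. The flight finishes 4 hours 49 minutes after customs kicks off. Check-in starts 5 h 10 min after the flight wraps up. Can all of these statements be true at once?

The flight ends at 11:03 AM + 289 min = 3:52 PM.
Check-in starts at 3:52 PM + 310 min = 9:02 PM.
The layover ends at 9:02 PM − 75 min = 7:47 PM.
That matches the stated 7:47 PM, so the schedule is consistent.

Yes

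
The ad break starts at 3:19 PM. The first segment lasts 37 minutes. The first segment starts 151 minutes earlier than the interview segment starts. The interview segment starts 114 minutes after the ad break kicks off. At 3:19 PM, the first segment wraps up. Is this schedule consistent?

The interview segment starts at 3:19 PM + 114 min = 5:13 PM.
The first segment starts at 5:13 PM − 151 min = 2:42 PM.
The first segment ends at 2:42 PM + 37 min = 3:19 PM.
That matches the stated 3:19 PM, so the schedule is consistent.

Yes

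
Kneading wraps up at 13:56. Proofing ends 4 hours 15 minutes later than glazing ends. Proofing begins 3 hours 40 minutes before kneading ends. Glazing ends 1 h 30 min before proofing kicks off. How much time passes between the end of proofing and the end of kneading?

55 minutes

Proofing starts at 13:56 − 220 min = 10:16.
Glazing ends at 10:16 − 90 min = 08:46.
Proofing ends at 08:46 + 255 min = 13:01.
From 13:01 to 13:56 is 55 minutes.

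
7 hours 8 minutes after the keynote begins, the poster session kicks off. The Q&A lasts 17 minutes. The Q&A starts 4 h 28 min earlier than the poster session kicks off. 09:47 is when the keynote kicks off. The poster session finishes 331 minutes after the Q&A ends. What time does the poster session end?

The poster session starts at 09:47 + 428 min = 16:55.
The Q&A starts at 16:55 − 268 min = 12:27.
The Q&A ends at 12:27 + 17 min = 12:44.
The poster session ends at 12:44 + 331 min = 18:15.

18:15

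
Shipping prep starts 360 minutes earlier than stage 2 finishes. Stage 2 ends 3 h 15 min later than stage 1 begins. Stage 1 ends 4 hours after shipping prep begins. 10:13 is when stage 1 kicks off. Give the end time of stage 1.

11:28

Stage 2 ends at 10:13 + 195 min = 13:28.
Shipping prep starts at 13:28 − 360 min = 07:28.
Stage 1 ends at 07:28 + 240 min = 11:28.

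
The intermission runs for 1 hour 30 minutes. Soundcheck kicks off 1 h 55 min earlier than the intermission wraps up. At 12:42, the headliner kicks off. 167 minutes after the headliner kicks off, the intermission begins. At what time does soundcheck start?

The intermission starts at 12:42 + 167 min = 15:29.
The intermission ends at 15:29 + 90 min = 16:59.
Soundcheck starts at 16:59 − 115 min = 15:04.

15:04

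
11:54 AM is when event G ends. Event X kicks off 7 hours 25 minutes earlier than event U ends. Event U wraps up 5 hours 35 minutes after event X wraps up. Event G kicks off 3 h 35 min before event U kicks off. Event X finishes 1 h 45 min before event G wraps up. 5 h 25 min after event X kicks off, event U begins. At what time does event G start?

10:09 AM

Event X ends at 11:54 AM − 105 min = 10:09 AM.
Event U ends at 10:09 AM + 335 min = 3:44 PM.
Event X starts at 3:44 PM − 445 min = 8:19 AM.
Event U starts at 8:19 AM + 325 min = 1:44 PM.
Event G starts at 1:44 PM − 215 min = 10:09 AM.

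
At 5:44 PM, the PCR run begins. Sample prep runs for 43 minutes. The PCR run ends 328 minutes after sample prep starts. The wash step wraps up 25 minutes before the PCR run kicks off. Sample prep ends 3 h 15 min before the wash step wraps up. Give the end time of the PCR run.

The wash step ends at 5:44 PM − 25 min = 5:19 PM.
Sample prep ends at 5:19 PM − 195 min = 2:04 PM.
Sample prep starts at 2:04 PM − 43 min = 1:21 PM.
The PCR run ends at 1:21 PM + 328 min = 6:49 PM.

6:49 PM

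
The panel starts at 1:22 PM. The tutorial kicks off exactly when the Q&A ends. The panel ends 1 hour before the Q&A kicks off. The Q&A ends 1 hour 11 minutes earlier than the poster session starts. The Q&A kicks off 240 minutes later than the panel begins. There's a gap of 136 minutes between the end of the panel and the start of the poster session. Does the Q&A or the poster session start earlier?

the Q&A

The Q&A starts at 1:22 PM + 240 min = 5:22 PM.
The panel ends at 5:22 PM − 60 min = 4:22 PM.
The poster session starts at 4:22 PM + 136 min = 6:38 PM.
The Q&A starts at 5:22 PM and the poster session starts at 6:38 PM, so the Q&A is first.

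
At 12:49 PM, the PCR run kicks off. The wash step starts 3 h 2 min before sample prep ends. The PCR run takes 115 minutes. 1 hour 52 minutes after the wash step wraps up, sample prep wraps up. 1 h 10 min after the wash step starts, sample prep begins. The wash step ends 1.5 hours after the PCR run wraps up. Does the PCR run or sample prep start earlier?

The PCR run ends at 12:49 PM + 115 min = 2:44 PM.
The wash step ends at 2:44 PM + 90 min = 4:14 PM.
Sample prep ends at 4:14 PM + 112 min = 6:06 PM.
The wash step starts at 6:06 PM − 182 min = 3:04 PM.
Sample prep starts at 3:04 PM + 70 min = 4:14 PM.
The PCR run starts at 12:49 PM and sample prep starts at 4:14 PM, so the PCR run is first.

the PCR run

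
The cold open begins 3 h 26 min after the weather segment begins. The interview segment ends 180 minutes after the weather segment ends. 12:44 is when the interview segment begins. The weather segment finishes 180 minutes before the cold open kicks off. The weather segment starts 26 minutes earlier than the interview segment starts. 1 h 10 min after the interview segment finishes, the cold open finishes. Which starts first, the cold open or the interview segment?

the interview segment

The weather segment starts at 12:44 − 26 min = 12:18.
The cold open starts at 12:18 + 206 min = 15:44.
The cold open starts at 15:44 and the interview segment starts at 12:44, so the interview segment is first.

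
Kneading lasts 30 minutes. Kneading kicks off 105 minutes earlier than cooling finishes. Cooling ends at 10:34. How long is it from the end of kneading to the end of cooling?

75 minutes

Kneading starts at 10:34 − 105 min = 08:49.
Kneading ends at 08:49 + 30 min = 09:19.
From 09:19 to 10:34 is 75 minutes.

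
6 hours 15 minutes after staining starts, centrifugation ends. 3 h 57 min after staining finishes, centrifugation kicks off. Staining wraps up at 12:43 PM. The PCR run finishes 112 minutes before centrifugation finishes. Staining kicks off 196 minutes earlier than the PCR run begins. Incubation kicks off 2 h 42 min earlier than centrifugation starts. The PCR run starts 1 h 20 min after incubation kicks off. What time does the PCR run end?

4:25 PM

Centrifugation starts at 12:43 PM + 237 min = 4:40 PM.
Incubation starts at 4:40 PM − 162 min = 1:58 PM.
The PCR run starts at 1:58 PM + 80 min = 3:18 PM.
Staining starts at 3:18 PM − 196 min = 12:02 PM.
Centrifugation ends at 12:02 PM + 375 min = 6:17 PM.
The PCR run ends at 6:17 PM − 112 min = 4:25 PM.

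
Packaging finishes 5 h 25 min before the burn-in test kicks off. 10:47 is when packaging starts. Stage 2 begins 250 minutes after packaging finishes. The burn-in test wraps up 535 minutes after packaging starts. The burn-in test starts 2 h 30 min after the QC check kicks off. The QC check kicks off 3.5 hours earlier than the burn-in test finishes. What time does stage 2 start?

The burn-in test ends at 10:47 + 535 min = 19:42.
The QC check starts at 19:42 − 210 min = 16:12.
The burn-in test starts at 16:12 + 150 min = 18:42.
Packaging ends at 18:42 − 325 min = 13:17.
Stage 2 starts at 13:17 + 250 min = 17:27.

17:27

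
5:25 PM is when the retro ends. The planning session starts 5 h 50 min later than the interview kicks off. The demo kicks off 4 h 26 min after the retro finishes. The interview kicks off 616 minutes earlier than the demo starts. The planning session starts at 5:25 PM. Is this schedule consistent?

Yes

The demo starts at 5:25 PM + 266 min = 9:51 PM.
The interview starts at 9:51 PM − 616 min = 11:35 AM.
The planning session starts at 11:35 AM + 350 min = 5:25 PM.
That matches the stated 5:25 PM, so the schedule is consistent.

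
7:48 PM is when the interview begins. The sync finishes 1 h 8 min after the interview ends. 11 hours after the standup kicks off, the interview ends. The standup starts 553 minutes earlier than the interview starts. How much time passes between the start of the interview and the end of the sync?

2 hours 55 minutes

The standup starts at 7:48 PM − 553 min = 10:35 AM.
The interview ends at 10:35 AM + 660 min = 9:35 PM.
The sync ends at 9:35 PM + 68 min = 10:43 PM.
From 7:48 PM to 10:43 PM is 2 hours 55 minutes.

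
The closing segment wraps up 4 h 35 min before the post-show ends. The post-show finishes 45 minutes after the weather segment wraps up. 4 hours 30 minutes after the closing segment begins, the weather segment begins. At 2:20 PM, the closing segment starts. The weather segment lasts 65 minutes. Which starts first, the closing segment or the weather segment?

The weather segment starts at 2:20 PM + 270 min = 6:50 PM.
The closing segment starts at 2:20 PM and the weather segment starts at 6:50 PM, so the closing segment is first.

the closing segment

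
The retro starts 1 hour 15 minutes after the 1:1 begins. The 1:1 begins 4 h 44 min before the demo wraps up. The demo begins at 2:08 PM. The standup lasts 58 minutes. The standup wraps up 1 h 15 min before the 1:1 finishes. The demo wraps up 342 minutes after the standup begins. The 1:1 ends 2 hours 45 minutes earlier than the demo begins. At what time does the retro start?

11:23 AM

The 1:1 ends at 2:08 PM − 165 min = 11:23 AM.
The standup ends at 11:23 AM − 75 min = 10:08 AM.
The standup starts at 10:08 AM − 58 min = 9:10 AM.
The demo ends at 9:10 AM + 342 min = 2:52 PM.
The 1:1 starts at 2:52 PM − 284 min = 10:08 AM.
The retro starts at 10:08 AM + 75 min = 11:23 AM.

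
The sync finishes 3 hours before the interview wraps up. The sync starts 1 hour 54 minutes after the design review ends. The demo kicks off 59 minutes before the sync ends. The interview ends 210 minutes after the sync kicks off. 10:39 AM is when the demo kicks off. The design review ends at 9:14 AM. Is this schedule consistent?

Yes

The sync starts at 9:14 AM + 114 min = 11:08 AM.
The interview ends at 11:08 AM + 210 min = 2:38 PM.
The sync ends at 2:38 PM − 180 min = 11:38 AM.
The demo starts at 11:38 AM − 59 min = 10:39 AM.
That matches the stated 10:39 AM, so the schedule is consistent.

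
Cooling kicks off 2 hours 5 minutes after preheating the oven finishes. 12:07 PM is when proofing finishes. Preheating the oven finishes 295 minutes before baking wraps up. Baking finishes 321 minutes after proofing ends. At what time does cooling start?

Baking ends at 12:07 PM + 321 min = 5:28 PM.
Preheating the oven ends at 5:28 PM − 295 min = 12:33 PM.
Cooling starts at 12:33 PM + 125 min = 2:38 PM.

2:38 PM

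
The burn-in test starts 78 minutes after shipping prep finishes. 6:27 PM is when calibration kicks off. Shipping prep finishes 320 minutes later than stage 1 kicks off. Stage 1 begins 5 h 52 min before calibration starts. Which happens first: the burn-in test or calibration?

calibration

Stage 1 starts at 6:27 PM − 352 min = 12:35 PM.
Shipping prep ends at 12:35 PM + 320 min = 5:55 PM.
The burn-in test starts at 5:55 PM + 78 min = 7:13 PM.
The burn-in test starts at 7:13 PM and calibration starts at 6:27 PM, so calibration is first.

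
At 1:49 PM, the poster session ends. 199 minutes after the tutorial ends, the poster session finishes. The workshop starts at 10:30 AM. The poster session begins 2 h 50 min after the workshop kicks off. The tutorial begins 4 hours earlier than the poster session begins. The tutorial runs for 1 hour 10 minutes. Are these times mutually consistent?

The poster session starts at 10:30 AM + 170 min = 1:20 PM.
The tutorial starts at 1:20 PM − 240 min = 9:20 AM.
The tutorial ends at 9:20 AM + 70 min = 10:30 AM.
The poster session ends at 10:30 AM + 199 min = 1:49 PM.
That matches the stated 1:49 PM, so the schedule is consistent.

Yes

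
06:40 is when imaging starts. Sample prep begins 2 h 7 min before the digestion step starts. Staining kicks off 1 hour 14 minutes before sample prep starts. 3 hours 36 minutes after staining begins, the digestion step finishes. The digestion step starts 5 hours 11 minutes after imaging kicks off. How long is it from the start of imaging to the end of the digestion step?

The digestion step starts at 06:40 + 311 min = 11:51.
Sample prep starts at 11:51 − 127 min = 09:44.
Staining starts at 09:44 − 74 min = 08:30.
The digestion step ends at 08:30 + 216 min = 12:06.
From 06:40 to 12:06 is 5 hours 26 minutes.

5 hours 26 minutes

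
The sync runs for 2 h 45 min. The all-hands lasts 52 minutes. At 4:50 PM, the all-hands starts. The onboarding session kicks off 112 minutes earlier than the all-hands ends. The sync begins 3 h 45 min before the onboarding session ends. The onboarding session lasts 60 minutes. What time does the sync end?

3:50 PM

The all-hands ends at 4:50 PM + 52 min = 5:42 PM.
The onboarding session starts at 5:42 PM − 112 min = 3:50 PM.
The onboarding session ends at 3:50 PM + 60 min = 4:50 PM.
The sync starts at 4:50 PM − 225 min = 1:05 PM.
The sync ends at 1:05 PM + 165 min = 3:50 PM.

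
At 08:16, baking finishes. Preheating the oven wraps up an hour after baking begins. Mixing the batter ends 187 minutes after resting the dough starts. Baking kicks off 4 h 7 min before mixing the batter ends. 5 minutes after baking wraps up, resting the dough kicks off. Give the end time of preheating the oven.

08:21

Resting the dough starts at 08:16 + 5 min = 08:21.
Mixing the batter ends at 08:21 + 187 min = 11:28.
Baking starts at 11:28 − 247 min = 07:21.
Preheating the oven ends at 07:21 + 60 min = 08:21.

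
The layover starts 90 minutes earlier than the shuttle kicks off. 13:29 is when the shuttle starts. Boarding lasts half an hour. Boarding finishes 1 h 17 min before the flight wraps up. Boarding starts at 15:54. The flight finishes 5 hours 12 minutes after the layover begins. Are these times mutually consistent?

No

The layover starts at 13:29 − 90 min = 11:59.
The flight ends at 11:59 + 312 min = 17:11.
Boarding ends at 17:11 − 77 min = 15:54.
Boarding starts at 15:54 − 30 min = 15:24.
But boarding is also said to start at 15:54 — a 30-minute conflict.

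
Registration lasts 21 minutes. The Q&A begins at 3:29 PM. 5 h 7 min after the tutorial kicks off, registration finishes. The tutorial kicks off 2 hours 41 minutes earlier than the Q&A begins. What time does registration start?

5:34 PM

The tutorial starts at 3:29 PM − 161 min = 12:48 PM.
Registration ends at 12:48 PM + 307 min = 5:55 PM.
Registration starts at 5:55 PM − 21 min = 5:34 PM.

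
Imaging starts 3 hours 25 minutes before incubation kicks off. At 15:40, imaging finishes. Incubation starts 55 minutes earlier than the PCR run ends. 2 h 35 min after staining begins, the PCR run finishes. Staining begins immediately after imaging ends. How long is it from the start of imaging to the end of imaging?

105 minutes

Staining starts at 15:40.
The PCR run ends at 15:40 + 155 min = 18:15.
Incubation starts at 18:15 − 55 min = 17:20.
Imaging starts at 17:20 − 205 min = 13:55.
From 13:55 to 15:40 is 105 minutes.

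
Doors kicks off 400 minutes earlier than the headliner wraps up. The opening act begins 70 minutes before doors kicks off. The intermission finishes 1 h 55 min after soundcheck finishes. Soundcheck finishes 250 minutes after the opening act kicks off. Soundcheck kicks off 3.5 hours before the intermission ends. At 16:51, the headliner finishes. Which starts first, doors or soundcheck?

Doors starts at 16:51 − 400 min = 10:11.
The opening act starts at 10:11 − 70 min = 09:01.
Soundcheck ends at 09:01 + 250 min = 13:11.
The intermission ends at 13:11 + 115 min = 15:06.
Soundcheck starts at 15:06 − 210 min = 11:36.
Doors starts at 10:11 and soundcheck starts at 11:36, so doors is first.

doors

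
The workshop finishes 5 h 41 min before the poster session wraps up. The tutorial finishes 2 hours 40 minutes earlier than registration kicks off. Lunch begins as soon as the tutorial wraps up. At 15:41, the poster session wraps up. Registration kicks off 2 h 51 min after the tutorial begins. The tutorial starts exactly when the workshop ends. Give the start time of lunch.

10:11

The workshop ends at 15:41 − 341 min = 10:00.
So the tutorial starts at 10:00.
Registration starts at 10:00 + 171 min = 12:51.
The tutorial ends at 12:51 − 160 min = 10:11.
So lunch starts at 10:11.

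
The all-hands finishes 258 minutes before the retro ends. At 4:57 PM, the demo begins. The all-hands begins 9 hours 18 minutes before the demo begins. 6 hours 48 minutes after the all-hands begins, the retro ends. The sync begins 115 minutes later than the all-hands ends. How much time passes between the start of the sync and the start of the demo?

The all-hands starts at 4:57 PM − 558 min = 7:39 AM.
The retro ends at 7:39 AM + 408 min = 2:27 PM.
The all-hands ends at 2:27 PM − 258 min = 10:09 AM.
The sync starts at 10:09 AM + 115 min = 12:04 PM.
From 12:04 PM to 4:57 PM is 4 hours 53 minutes.

4 hours 53 minutes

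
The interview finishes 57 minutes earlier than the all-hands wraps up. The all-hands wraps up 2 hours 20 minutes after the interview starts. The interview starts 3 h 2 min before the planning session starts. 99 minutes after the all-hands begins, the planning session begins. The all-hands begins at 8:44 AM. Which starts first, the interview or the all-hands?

The planning session starts at 8:44 AM + 99 min = 10:23 AM.
The interview starts at 10:23 AM − 182 min = 7:21 AM.
The interview starts at 7:21 AM and the all-hands starts at 8:44 AM, so the interview is first.

the interview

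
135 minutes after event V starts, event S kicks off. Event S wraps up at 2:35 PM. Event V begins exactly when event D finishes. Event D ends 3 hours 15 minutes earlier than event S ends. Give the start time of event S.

Event D ends at 2:35 PM − 195 min = 11:20 AM.
So event V starts at 11:20 AM.
Event S starts at 11:20 AM + 135 min = 1:35 PM.

1:35 PM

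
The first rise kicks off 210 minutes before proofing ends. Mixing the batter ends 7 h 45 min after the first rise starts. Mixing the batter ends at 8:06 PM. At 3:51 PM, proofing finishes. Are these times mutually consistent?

Yes

The first rise starts at 3:51 PM − 210 min = 12:21 PM.
Mixing the batter ends at 12:21 PM + 465 min = 8:06 PM.
That matches the stated 8:06 PM, so the schedule is consistent.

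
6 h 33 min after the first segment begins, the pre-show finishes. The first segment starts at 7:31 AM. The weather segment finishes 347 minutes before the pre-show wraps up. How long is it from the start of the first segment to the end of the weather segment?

46 minutes

The pre-show ends at 7:31 AM + 393 min = 2:04 PM.
The weather segment ends at 2:04 PM − 347 min = 8:17 AM.
From 7:31 AM to 8:17 AM is 46 minutes.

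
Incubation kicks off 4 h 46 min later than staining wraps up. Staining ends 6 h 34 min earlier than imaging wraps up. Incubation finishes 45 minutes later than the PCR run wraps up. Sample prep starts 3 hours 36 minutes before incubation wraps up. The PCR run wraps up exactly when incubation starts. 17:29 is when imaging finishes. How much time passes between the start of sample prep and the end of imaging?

279 minutes

Staining ends at 17:29 − 394 min = 10:55.
Incubation starts at 10:55 + 286 min = 15:41.
So the PCR run ends at 15:41.
Incubation ends at 15:41 + 45 min = 16:26.
Sample prep starts at 16:26 − 216 min = 12:50.
From 12:50 to 17:29 is 279 minutes.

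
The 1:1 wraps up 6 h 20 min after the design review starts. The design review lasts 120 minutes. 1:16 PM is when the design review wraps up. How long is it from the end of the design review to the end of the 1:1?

The design review starts at 1:16 PM − 120 min = 11:16 AM.
The 1:1 ends at 11:16 AM + 380 min = 5:36 PM.
From 1:16 PM to 5:36 PM is 260 minutes.

260 minutes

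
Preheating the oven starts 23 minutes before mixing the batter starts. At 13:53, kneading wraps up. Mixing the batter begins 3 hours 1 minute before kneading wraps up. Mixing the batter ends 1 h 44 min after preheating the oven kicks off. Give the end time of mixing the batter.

Mixing the batter starts at 13:53 − 181 min = 10:52.
Preheating the oven starts at 10:52 − 23 min = 10:29.
Mixing the batter ends at 10:29 + 104 min = 12:13.

12:13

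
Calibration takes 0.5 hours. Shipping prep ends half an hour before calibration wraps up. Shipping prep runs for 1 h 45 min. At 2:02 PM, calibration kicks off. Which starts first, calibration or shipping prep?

Calibration ends at 2:02 PM + 30 min = 2:32 PM.
Shipping prep ends at 2:32 PM − 30 min = 2:02 PM.
Shipping prep starts at 2:02 PM − 105 min = 12:17 PM.
Calibration starts at 2:02 PM and shipping prep starts at 12:17 PM, so shipping prep is first.

shipping prep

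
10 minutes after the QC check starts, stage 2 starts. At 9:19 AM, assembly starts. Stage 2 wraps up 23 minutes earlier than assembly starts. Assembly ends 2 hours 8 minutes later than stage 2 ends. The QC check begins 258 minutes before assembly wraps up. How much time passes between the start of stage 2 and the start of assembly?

2 hours 23 minutes

Stage 2 ends at 9:19 AM − 23 min = 8:56 AM.
Assembly ends at 8:56 AM + 128 min = 11:04 AM.
The QC check starts at 11:04 AM − 258 min = 6:46 AM.
Stage 2 starts at 6:46 AM + 10 min = 6:56 AM.
From 6:56 AM to 9:19 AM is 2 hours 23 minutes.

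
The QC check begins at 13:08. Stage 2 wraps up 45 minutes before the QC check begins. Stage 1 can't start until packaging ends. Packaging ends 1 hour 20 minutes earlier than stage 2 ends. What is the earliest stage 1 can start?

11:03

Stage 2 ends at 13:08 − 45 min = 12:23.
Packaging ends at 12:23 − 80 min = 11:03.
Stage 1 is bounded by packaging, so the earliest it can start is 11:03.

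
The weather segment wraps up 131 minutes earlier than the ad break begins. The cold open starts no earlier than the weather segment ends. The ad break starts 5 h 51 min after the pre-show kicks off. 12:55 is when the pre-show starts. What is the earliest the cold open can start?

16:35

The ad break starts at 12:55 + 351 min = 18:46.
The weather segment ends at 18:46 − 131 min = 16:35.
The cold open is bounded by the weather segment, so the earliest it can start is 16:35.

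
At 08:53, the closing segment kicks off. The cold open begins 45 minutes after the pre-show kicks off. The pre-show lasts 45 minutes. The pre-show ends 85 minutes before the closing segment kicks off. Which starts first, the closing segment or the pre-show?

the pre-show

The pre-show ends at 08:53 − 85 min = 07:28.
The pre-show starts at 07:28 − 45 min = 06:43.
The closing segment starts at 08:53 and the pre-show starts at 06:43, so the pre-show is first.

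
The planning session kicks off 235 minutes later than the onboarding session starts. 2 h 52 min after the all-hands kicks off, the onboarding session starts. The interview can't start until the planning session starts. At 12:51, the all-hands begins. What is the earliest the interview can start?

19:38

The onboarding session starts at 12:51 + 172 min = 15:43.
The planning session starts at 15:43 + 235 min = 19:38.
The interview is bounded by the planning session, so the earliest it can start is 19:38.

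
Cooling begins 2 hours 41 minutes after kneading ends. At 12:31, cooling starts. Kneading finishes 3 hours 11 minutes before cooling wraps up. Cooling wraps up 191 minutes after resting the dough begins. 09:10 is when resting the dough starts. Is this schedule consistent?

No

Cooling ends at 09:10 + 191 min = 12:21.
Kneading ends at 12:21 − 191 min = 09:10.
Cooling starts at 09:10 + 161 min = 11:51.
But cooling is also said to start at 12:31 — a 40-minute conflict.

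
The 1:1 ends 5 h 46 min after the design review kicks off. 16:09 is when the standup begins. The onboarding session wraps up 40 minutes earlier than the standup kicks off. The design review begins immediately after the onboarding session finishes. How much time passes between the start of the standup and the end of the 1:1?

5 h 6 min

The onboarding session ends at 16:09 − 40 min = 15:29.
So the design review starts at 15:29.
The 1:1 ends at 15:29 + 346 min = 21:15.
From 16:09 to 21:15 is 5 h 6 min.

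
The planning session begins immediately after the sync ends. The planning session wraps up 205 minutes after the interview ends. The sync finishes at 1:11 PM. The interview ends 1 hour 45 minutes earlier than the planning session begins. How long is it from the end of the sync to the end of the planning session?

1 h 40 min

The planning session starts at 1:11 PM.
The interview ends at 1:11 PM − 105 min = 11:26 AM.
The planning session ends at 11:26 AM + 205 min = 2:51 PM.
From 1:11 PM to 2:51 PM is 1 h 40 min.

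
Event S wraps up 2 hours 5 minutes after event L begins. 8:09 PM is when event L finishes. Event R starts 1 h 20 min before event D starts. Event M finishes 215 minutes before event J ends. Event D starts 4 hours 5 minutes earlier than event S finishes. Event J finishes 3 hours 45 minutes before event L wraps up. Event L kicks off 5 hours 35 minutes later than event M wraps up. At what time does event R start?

3:04 PM

Event J ends at 8:09 PM − 225 min = 4:24 PM.
Event M ends at 4:24 PM − 215 min = 12:49 PM.
Event L starts at 12:49 PM + 335 min = 6:24 PM.
Event S ends at 6:24 PM + 125 min = 8:29 PM.
Event D starts at 8:29 PM − 245 min = 4:24 PM.
Event R starts at 4:24 PM − 80 min = 3:04 PM.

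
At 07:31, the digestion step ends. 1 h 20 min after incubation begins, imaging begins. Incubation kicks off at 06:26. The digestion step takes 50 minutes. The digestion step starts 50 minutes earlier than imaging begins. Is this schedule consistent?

Imaging starts at 06:26 + 80 min = 07:46.
The digestion step starts at 07:46 − 50 min = 06:56.
The digestion step ends at 06:56 + 50 min = 07:46.
But the digestion step is also said to end at 07:31 — a 15-minute conflict.

No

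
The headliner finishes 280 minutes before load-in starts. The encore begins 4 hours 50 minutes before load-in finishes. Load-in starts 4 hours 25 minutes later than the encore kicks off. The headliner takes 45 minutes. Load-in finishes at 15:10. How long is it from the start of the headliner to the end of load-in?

5 h 50 min

The encore starts at 15:10 − 290 min = 10:20.
Load-in starts at 10:20 + 265 min = 14:45.
The headliner ends at 14:45 − 280 min = 10:05.
The headliner starts at 10:05 − 45 min = 09:20.
From 09:20 to 15:10 is 5 h 50 min.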